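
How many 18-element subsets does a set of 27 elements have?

4686825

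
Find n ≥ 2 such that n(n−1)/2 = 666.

37

n(n−1)/2 = 666 ⇒ n(n−1) = 1332. Since 37·36 = 1332, n = 37.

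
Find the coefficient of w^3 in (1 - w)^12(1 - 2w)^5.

-1440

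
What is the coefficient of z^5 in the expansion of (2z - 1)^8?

-1792

The general term is C(8,j)·(2z)^j·(-1)^(8-j); the z^5 term has j = 5.
C(8,5) = 56.
Coefficient = C(8,5) · 2^5 · (-1)^3 = 56 · 32 · (-1) = -1792.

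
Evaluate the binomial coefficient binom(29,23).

C(29,23) = C(29,6) by symmetry.
C(29,6) = (29·28·27·26·25·24) / 6! = 342014400 / 720 = 475020.

475020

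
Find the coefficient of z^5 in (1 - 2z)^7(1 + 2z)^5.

Coefficient of z^5 = Σ_{j} C(7,j)·(-2)^j·C(5,5-j)·2^(5-j) for j from 0 to 5.
= 32 + (-1120) + 6720 + (-11200) + 5600 + (-672) = -640.

-640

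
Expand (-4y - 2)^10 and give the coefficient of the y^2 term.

184320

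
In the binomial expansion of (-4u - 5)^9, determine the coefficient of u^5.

The general term is C(9,j)·(-4u)^j·(-5)^(9-j); the u^5 term has j = 5.
C(9,5) = 126.
Coefficient = C(9,5) · (-4)^5 · (-5)^4 = 126 · (-1024) · 625 = -80640000.

-80640000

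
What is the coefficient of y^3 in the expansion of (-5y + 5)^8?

-21875000

The general term is C(8,j)·(-5y)^j·(5)^(8-j); the y^3 term has j = 3.
C(8,3) = 56.
Coefficient = C(8,3) · (-5)^3 · 5^5 = 56 · (-125) · 3125 = -21875000.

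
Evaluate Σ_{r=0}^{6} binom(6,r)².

924

Σ C(6,r)² is the coefficient of x^6 in (1+x)^6(1+x)^6 = (1+x)^12, i.e. C(12,6) = 924.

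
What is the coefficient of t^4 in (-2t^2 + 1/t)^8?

1120

General term: C(8,j)·(-2t^2)^j·(1/t)^(8-j), with t-exponent 2j − 1(8−j) = 3j − 8.
Set 3j − 8 = 4: j = 4.
C(8,4) = 70; (-2)^4 = 16; 1^4 = 1.
Coefficient = 70 · 16 · 1 = 1120.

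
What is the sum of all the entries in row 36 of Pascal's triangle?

68719476736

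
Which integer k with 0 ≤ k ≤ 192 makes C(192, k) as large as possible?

96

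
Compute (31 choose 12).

141120525

C(31,12) = (31·30·29·28·27·26·25·24·23·22·21·20) / 12! = 67596957267840000 / 479001600 = 141120525.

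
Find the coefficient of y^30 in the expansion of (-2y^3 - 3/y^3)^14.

General term: C(14,j)·(-2y^3)^j·(-3/y^3)^(14-j), with y-exponent 3j − 3(14−j) = 6j − 42.
Set 6j − 42 = 30: j = 12.
C(14,12) = 91; (-2)^12 = 4096; (-3)^2 = 9.
Coefficient = 91 · 4096 · 9 = 3354624.

3354624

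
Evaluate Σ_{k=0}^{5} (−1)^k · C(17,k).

-4368

The partial alternating sum Σ_{k=0}^{5} (−1)^k C(17,k) = (−1)^5 C(16,5) = -4368.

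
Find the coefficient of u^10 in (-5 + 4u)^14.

656015360000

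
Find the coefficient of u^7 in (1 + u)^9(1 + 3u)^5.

89424

Coefficient of u^7 = Σ_{j} C(9,j)·1^j·C(5,7-j)·3^(7-j) for j from 2 to 7.
= 8748 + 34020 + 34020 + 11340 + 1260 + 36 = 89424.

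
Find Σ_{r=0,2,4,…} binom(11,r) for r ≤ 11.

1024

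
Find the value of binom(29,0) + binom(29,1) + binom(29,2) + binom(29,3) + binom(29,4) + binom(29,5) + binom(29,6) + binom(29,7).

1 + 29 + 406 + 3654 + 23751 + 118755 + 475020 + 1560780 = 2182396.

2182396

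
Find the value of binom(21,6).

C(21,6) = (21·20·19·18·17·16) / 6! = 39070080 / 720 = 54264.

54264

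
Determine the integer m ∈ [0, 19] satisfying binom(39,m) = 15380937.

7

C(39,m) increases on 0 ≤ m ≤ 19. C(39,6) = 3262623 and C(39,7) = 15380937, so m = 7.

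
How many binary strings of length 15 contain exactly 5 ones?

3003

Choose the 5 positions: C(15,5) = 3003.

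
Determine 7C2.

C(7,2) = (7·6) / 2! = 42 / 2 = 21.

21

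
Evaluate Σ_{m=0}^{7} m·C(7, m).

448

Differentiating (1+x)^7 and setting x=1: Σ m·C(7,m) = 7·2^6 = 448.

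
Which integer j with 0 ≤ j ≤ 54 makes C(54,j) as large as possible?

27

C(54,j) is maximized at j = 54/2 = 27.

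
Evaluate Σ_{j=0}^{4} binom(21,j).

7547

1 + 21 + 210 + 1330 + 5985 = 7547.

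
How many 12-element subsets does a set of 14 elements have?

91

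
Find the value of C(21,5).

C(21,5) = (21·20·19·18·17) / 5! = 2441880 / 120 = 20349.

20349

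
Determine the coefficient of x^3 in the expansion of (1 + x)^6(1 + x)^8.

364

Coefficient of x^3 = Σ_{j} C(6,j)·C(8,3-j) for j from 0 to 3.
= 56 + 168 + 120 + 20 = 364.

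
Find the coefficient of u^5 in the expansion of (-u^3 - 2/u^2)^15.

-1647360

General term: C(15,j)·(-u^3)^j·(-2/u^2)^(15-j), with u-exponent 3j − 2(15−j) = 5j − 30.
Set 5j − 30 = 5: j = 7.
C(15,7) = 6435; (-1)^7 = -1; (-2)^8 = 256.
Coefficient = 6435 · (-1) · 256 = -1647360.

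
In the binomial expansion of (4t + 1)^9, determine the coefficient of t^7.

The general term is C(9,j)·(4t)^j·(1)^(9-j); the t^7 term has j = 7.
C(9,7) = 36.
Coefficient = C(9,7) · 4^7 = 36 · 16384 = 589824.

589824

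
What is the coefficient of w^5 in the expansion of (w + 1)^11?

The general term is C(11,j)·(w)^j·(1)^(11-j); the w^5 term has j = 5.
C(11,5) = 462.
Coefficient = C(11,5) = 462.

462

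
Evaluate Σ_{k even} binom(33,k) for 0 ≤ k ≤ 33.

Even-k terms of row 33 sum to 2^32 = 4294967296.

4294967296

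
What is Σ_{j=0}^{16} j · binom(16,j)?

524288

Since j·C(16,j) = 16·C(15,j−1), the sum is 16·2^15 = 16·32768 = 524288.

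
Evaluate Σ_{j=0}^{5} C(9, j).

382

1 + 9 + 36 + 84 + 126 + 126 = 382.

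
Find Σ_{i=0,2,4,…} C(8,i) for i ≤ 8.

Half of (1+1)^8 + (1−1)^8 gives the even-index sum: 2^7 = 128.

128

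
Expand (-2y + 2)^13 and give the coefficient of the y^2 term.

638976

The general term is C(13,j)·(-2y)^j·(2)^(13-j); the y^2 term has j = 2.
C(13,2) = 78.
Coefficient = C(13,2) · (-2)^2 · 2^11 = 78 · 4 · 2048 = 638976.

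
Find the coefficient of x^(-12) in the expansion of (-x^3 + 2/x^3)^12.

126720

General term: C(12,j)·(-x^3)^j·(2/x^3)^(12-j), with x-exponent 3j − 3(12−j) = 6j − 36.
Set 6j − 36 = -12: j = 4.
C(12,4) = 495; (-1)^4 = 1; 2^8 = 256.
Coefficient = 495 · 1 · 256 = 126720.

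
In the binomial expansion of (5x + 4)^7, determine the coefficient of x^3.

1120000

The general term is C(7,j)·(5x)^j·(4)^(7-j); the x^3 term has j = 3.
C(7,3) = 35.
Coefficient = C(7,3) · 5^3 · 4^4 = 35 · 125 · 256 = 1120000.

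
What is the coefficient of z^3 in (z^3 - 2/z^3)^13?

109824

General term: C(13,j)·(z^3)^j·(-2/z^3)^(13-j), with z-exponent 3j − 3(13−j) = 6j − 39.
Set 6j − 39 = 3: j = 7.
C(13,7) = 1716; 1^7 = 1; (-2)^6 = 64.
Coefficient = 1716 · 1 · 64 = 109824.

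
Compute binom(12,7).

C(12,7) = C(12,5) by symmetry.
C(12,5) = (12·11·10·9·8) / 5! = 95040 / 120 = 792.

792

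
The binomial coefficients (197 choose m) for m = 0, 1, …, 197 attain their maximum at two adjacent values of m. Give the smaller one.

For odd n = 197, C(197,m) peaks at m = (n−1)/2 and (n+1)/2; the smaller is 98.

98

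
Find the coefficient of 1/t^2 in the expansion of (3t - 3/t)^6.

General term: C(6,j)·(3t)^j·(-3/t)^(6-j), with t-exponent 1j − 1(6−j) = 2j − 6.
Set 2j − 6 = -2: j = 2.
C(6,2) = 15; 3^2 = 9; (-3)^4 = 81.
Coefficient = 15 · 9 · 81 = 10935.

10935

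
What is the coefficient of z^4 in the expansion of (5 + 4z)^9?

The general term is C(9,j)·(5)^j·(4z)^(9-j); the z^4 term has j = 5.
C(9,5) = 126.
Coefficient = C(9,5) · 5^5 · 4^4 = 126 · 3125 · 256 = 100800000.

100800000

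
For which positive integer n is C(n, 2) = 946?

n(n−1)/2 = 946 ⇒ n(n−1) = 1892. Since 44·43 = 1892, n = 44.

44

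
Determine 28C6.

376740

C(28,6) = (28·27·26·25·24·23) / 6! = 271252800 / 720 = 376740.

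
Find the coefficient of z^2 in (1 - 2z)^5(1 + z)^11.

Coefficient of z^2 = Σ_{j} C(5,j)·(-2)^j·C(11,2-j)·1^(2-j) for j from 0 to 2.
= 55 + (-110) + 40 = -15.

-15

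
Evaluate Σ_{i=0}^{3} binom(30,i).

4526

1 + 30 + 435 + 4060 = 4526.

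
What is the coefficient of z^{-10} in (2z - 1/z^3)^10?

-8064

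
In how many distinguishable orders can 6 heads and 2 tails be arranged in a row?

Choose positions for the heads: C(8,6) = 28.

28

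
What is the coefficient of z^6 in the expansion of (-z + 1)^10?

210

The general term is C(10,j)·(-z)^j·(1)^(10-j); the z^6 term has j = 6.
C(10,6) = 210.
Coefficient = C(10,6) = 210.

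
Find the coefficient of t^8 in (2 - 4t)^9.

1179648

The general term is C(9,j)·(2)^j·(-4t)^(9-j); the t^8 term has j = 1.
C(9,1) = 9.
Coefficient = C(9,1) · 2^1 · (-4)^8 = 9 · 2 · 65536 = 1179648.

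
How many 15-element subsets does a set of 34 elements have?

1855967520

C(34,15) = (34·33·32·31·30·29·28·27·26·25·24·23·22·21·20) / 15! = 2427001153744527360000 / 1307674368000 = 1855967520.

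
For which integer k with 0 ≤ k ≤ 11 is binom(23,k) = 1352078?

11

C(23,k) increases on 0 ≤ k ≤ 11. C(23,10) = 1144066 and C(23,11) = 1352078, so k = 11.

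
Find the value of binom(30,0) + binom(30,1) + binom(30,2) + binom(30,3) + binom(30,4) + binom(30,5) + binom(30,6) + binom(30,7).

2804012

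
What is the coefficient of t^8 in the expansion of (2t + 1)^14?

The general term is C(14,j)·(2t)^j·(1)^(14-j); the t^8 term has j = 8.
C(14,8) = 3003.
Coefficient = C(14,8) · 2^8 = 3003 · 256 = 768768.

768768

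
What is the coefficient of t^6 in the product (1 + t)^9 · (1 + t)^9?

Coefficient of t^6 = Σ_{j} C(9,j)·C(9,6-j) for j from 0 to 6.
= 84 + 1134 + 4536 + 7056 + 4536 + 1134 + 84 = 18564.

18564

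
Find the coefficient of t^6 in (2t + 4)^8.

The general term is C(8,j)·(2t)^j·(4)^(8-j); the t^6 term has j = 6.
C(8,6) = 28.
Coefficient = C(8,6) · 2^6 · 4^2 = 28 · 64 · 16 = 28672.

28672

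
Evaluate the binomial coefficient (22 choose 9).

497420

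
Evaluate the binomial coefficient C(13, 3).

286

C(13,3) = (13·12·11) / 3! = 1716 / 6 = 286.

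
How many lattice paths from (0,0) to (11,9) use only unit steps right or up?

167960

Each path is a sequence of 20 steps with 11 rights: C(20,11) = 167960.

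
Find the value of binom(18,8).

43758

C(18,8) = (18·17·16·15·14·13·12·11) / 8! = 1764322560 / 40320 = 43758.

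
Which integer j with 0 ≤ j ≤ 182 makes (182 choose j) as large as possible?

91

C(182,j) is maximized at j = 182/2 = 91.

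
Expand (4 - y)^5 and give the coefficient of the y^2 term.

The general term is C(5,j)·(4)^j·(-y)^(5-j); the y^2 term has j = 3.
C(5,3) = 10.
Coefficient = C(5,3) · 4^3 = 10 · 64 = 640.

640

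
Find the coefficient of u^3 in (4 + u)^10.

The general term is C(10,j)·(4)^j·(u)^(10-j); the u^3 term has j = 7.
C(10,7) = 120.
Coefficient = C(10,7) · 4^7 = 120 · 16384 = 1966080.

1966080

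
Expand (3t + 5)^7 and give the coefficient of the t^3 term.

The general term is C(7,j)·(3t)^j·(5)^(7-j); the t^3 term has j = 3.
C(7,3) = 35.
Coefficient = C(7,3) · 3^3 · 5^4 = 35 · 27 · 625 = 590625.

590625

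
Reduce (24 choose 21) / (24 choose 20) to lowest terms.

C(n,k+1)/C(n,k) = (n−k)/(k+1) = (24−20)/(20+1) = 4/21.

4/21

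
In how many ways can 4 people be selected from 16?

1820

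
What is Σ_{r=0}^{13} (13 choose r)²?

10400600

Σ C(13,r)² is the coefficient of x^13 in (1+x)^13(1+x)^13 = (1+x)^26, i.e. C(26,13) = 10400600.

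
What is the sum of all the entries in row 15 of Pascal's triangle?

Setting x = 1 in (1+x)^15 gives Σ C(15,r) = 2^15 = 32768.

32768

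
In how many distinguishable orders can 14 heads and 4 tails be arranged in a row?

3060

Choose positions for the heads: C(18,14) = 3060.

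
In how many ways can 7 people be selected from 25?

This is C(25,7) = 480700.

480700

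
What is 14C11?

364

C(14,11) = C(14,3) by symmetry.
C(14,3) = (14·13·12) / 3! = 2184 / 6 = 364.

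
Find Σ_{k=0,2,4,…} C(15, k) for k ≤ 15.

Even-k terms of row 15 sum to 2^14 = 16384.

16384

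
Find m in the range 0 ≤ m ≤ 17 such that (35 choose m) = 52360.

C(35,m) increases on 0 ≤ m ≤ 17. C(35,3) = 6545 and C(35,4) = 52360, so m = 4.

4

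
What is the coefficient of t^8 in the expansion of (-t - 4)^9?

-36

The general term is C(9,j)·(-t)^j·(-4)^(9-j); the t^8 term has j = 8.
C(9,8) = 9.
Coefficient = C(9,8) · (-4)^1 = 9 · (-4) = -36.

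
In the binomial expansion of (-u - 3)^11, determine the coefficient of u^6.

The general term is C(11,j)·(-u)^j·(-3)^(11-j); the u^6 term has j = 6.
C(11,6) = 462.
Coefficient = C(11,6) · (-3)^5 = 462 · (-243) = -112266.

-112266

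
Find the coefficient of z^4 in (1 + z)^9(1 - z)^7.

14

Coefficient of z^4 = Σ_{j} C(9,j)·1^j·C(7,4-j)·(-1)^(4-j) for j from 0 to 4.
= 35 + (-315) + 756 + (-588) + 126 = 14.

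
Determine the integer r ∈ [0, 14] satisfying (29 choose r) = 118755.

5

C(29,r) increases on 0 ≤ r ≤ 14. C(29,4) = 23751 and C(29,5) = 118755, so r = 5.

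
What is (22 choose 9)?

C(22,9) = (22·21·20·19·18·17·16·15·14) / 9! = 180503769600 / 362880 = 497420.

497420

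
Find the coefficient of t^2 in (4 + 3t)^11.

The general term is C(11,j)·(4)^j·(3t)^(11-j); the t^2 term has j = 9.
C(11,9) = 55.
Coefficient = C(11,9) · 4^9 · 3^2 = 55 · 262144 · 9 = 129761280.

129761280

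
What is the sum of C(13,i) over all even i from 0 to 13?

4096

Even-i terms of row 13 sum to 2^12 = 4096.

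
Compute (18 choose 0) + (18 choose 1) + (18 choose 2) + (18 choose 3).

988

1 + 18 + 153 + 816 = 988.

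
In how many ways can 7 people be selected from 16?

11440

This is C(16,7) = 11440.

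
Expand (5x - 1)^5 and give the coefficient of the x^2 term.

The general term is C(5,j)·(5x)^j·(-1)^(5-j); the x^2 term has j = 2.
C(5,2) = 10.
Coefficient = C(5,2) · 5^2 · (-1)^3 = 10 · 25 · (-1) = -250.

-250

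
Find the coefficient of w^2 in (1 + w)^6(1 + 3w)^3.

96

Coefficient of w^2 = Σ_{j} C(6,j)·1^j·C(3,2-j)·3^(2-j) for j from 0 to 2.
= 27 + 54 + 15 = 96.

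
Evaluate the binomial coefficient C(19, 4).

C(19,4) = (19·18·17·16) / 4! = 93024 / 24 = 3876.

3876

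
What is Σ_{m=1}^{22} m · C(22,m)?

46137344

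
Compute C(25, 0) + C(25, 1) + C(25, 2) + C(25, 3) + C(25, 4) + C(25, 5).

1 + 25 + 300 + 2300 + 12650 + 53130 = 68406.

68406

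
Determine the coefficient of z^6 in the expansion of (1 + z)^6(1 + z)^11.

12376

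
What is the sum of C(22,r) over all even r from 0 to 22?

Half of (1+1)^22 + (1−1)^22 gives the even-index sum: 2^21 = 2097152.

2097152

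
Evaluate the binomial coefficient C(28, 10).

C(28,10) = (28·27·26·25·24·23·22·21·20·19) / 10! = 47621141568000 / 3628800 = 13123110.

13123110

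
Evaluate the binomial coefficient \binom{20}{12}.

125970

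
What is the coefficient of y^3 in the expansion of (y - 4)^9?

344064

The general term is C(9,j)·(y)^j·(-4)^(9-j); the y^3 term has j = 3.
C(9,3) = 84.
Coefficient = C(9,3) · (-4)^6 = 84 · 4096 = 344064.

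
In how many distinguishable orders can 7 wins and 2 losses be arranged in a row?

36

Choose positions for the wins: C(9,7) = 36.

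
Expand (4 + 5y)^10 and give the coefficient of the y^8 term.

The general term is C(10,j)·(4)^j·(5y)^(10-j); the y^8 term has j = 2.
C(10,2) = 45.
Coefficient = C(10,2) · 4^2 · 5^8 = 45 · 16 · 390625 = 281250000.

281250000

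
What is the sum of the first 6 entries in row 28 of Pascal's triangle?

1 + 28 + 378 + 3276 + 20475 + 98280 = 122438.

122438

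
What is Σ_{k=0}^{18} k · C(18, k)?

Since k·C(18,k) = 18·C(17,k−1), the sum is 18·2^17 = 18·131072 = 2359296.

2359296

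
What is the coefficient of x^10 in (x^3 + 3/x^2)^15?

General term: C(15,j)·(x^3)^j·(3/x^2)^(15-j), with x-exponent 3j − 2(15−j) = 5j − 30.
Set 5j − 30 = 10: j = 8.
C(15,8) = 6435; 1^8 = 1; 3^7 = 2187.
Coefficient = 6435 · 1 · 2187 = 14073345.

14073345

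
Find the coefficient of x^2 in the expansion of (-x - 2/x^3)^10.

180

General term: C(10,j)·(-x)^j·(-2/x^3)^(10-j), with x-exponent 1j − 3(10−j) = 4j − 30.
Set 4j − 30 = 2: j = 8.
C(10,8) = 45; (-1)^8 = 1; (-2)^2 = 4.
Coefficient = 45 · 1 · 4 = 180.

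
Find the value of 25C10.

3268760

C(25,10) = (25·24·23·22·21·20·19·18·17·16) / 10! = 11861676288000 / 3628800 = 3268760.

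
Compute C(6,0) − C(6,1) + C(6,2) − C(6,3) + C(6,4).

5

The partial alternating sum Σ_{k=0}^{4} (−1)^k C(6,k) = (−1)^4 C(5,4) = 5.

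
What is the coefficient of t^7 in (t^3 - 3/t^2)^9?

10206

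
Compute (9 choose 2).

36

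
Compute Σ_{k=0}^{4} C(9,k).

256

1 + 9 + 36 + 84 + 126 = 256.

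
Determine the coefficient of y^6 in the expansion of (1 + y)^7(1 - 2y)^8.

679

Coefficient of y^6 = Σ_{j} C(7,j)·1^j·C(8,6-j)·(-2)^(6-j) for j from 0 to 6.
= 1792 + (-12544) + 23520 + (-15680) + 3920 + (-336) + 7 = 679.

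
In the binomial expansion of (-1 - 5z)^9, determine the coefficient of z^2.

The general term is C(9,j)·(-1)^j·(-5z)^(9-j); the z^2 term has j = 7.
C(9,7) = 36.
Coefficient = C(9,7) · (-1)^7 · (-5)^2 = 36 · (-1) · 25 = -900.

-900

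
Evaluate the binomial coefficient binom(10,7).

120

C(10,7) = C(10,3) by symmetry.
C(10,3) = (10·9·8) / 3! = 720 / 6 = 120.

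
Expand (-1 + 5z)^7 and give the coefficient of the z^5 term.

The general term is C(7,j)·(-1)^j·(5z)^(7-j); the z^5 term has j = 2.
C(7,2) = 21.
Coefficient = C(7,2) · 5^5 = 21 · 3125 = 65625.

65625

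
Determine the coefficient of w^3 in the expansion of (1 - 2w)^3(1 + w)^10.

Coefficient of w^3 = Σ_{j} C(3,j)·(-2)^j·C(10,3-j)·1^(3-j) for j from 0 to 3.
= 120 + (-270) + 120 + (-8) = -38.

-38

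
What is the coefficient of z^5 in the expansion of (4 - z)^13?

The general term is C(13,j)·(4)^j·(-z)^(13-j); the z^5 term has j = 8.
C(13,8) = 1287.
Coefficient = C(13,8) · 4^8 · (-1)^5 = 1287 · 65536 · (-1) = -84344832.

-84344832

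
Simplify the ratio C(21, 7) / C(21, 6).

C(n,k+1)/C(n,k) = (n−k)/(k+1) = (21−6)/(6+1) = 15/7.

15/7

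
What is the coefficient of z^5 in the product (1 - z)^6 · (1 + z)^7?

15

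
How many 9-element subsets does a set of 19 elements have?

92378

C(19,9) = (19·18·17·16·15·14·13·12·11) / 9! = 33522128640 / 362880 = 92378.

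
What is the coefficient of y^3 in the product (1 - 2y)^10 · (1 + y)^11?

Coefficient of y^3 = Σ_{j} C(10,j)·(-2)^j·C(11,3-j)·1^(3-j) for j from 0 to 3.
= 165 + (-1100) + 1980 + (-960) = 85.

85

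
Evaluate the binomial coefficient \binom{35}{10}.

C(35,10) = (35·34·33·32·31·30·29·28·27·26) / 10! = 666172912204800 / 3628800 = 183579396.

183579396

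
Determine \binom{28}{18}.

C(28,18) = C(28,10) by symmetry.
C(28,10) = (28·27·26·25·24·23·22·21·20·19) / 10! = 47621141568000 / 3628800 = 13123110.

13123110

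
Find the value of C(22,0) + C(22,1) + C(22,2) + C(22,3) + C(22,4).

1 + 22 + 231 + 1540 + 7315 = 9109.

9109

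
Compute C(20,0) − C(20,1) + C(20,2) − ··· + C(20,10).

92378

The partial alternating sum Σ_{k=0}^{10} (−1)^k C(20,k) = (−1)^10 C(19,10) = 92378.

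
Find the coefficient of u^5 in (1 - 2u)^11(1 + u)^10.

Coefficient of u^5 = Σ_{j} C(11,j)·(-2)^j·C(10,5-j)·1^(5-j) for j from 0 to 5.
= 252 + (-4620) + 26400 + (-59400) + 52800 + (-14784) = 648.

648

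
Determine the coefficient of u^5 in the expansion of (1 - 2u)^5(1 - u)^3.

Coefficient of u^5 = Σ_{j} C(5,j)·(-2)^j·C(3,5-j)·(-1)^(5-j) for j from 2 to 5.
= (-40) + (-240) + (-240) + (-32) = -552.

-552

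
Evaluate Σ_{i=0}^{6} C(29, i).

1 + 29 + 406 + 3654 + 23751 + 118755 + 475020 = 621616.

621616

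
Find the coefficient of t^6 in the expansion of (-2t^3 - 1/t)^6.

160

General term: C(6,j)·(-2t^3)^j·(-1/t)^(6-j), with t-exponent 3j − 1(6−j) = 4j − 6.
Set 4j − 6 = 6: j = 3.
C(6,3) = 20; (-2)^3 = -8; (-1)^3 = -1.
Coefficient = 20 · (-8) · (-1) = 160.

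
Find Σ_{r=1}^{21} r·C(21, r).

Differentiating (1+x)^21 and setting x=1: Σ r·C(21,r) = 21·2^20 = 22020096.

22020096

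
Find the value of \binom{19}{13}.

27132

C(19,13) = C(19,6) by symmetry.
C(19,6) = (19·18·17·16·15·14) / 6! = 19535040 / 720 = 27132.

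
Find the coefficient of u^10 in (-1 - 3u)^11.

-649539

The general term is C(11,j)·(-1)^j·(-3u)^(11-j); the u^10 term has j = 1.
C(11,1) = 11.
Coefficient = C(11,1) · (-1)^1 · (-3)^10 = 11 · (-1) · 59049 = -649539.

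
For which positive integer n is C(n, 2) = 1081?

n(n−1)/2 = 1081 ⇒ n(n−1) = 2162. Since 47·46 = 2162, n = 47.

47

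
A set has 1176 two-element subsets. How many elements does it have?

n(n−1)/2 = 1176 ⇒ n(n−1) = 2352. Since 49·48 = 2352, n = 49.

49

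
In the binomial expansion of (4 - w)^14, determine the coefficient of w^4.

1049624576

The general term is C(14,j)·(4)^j·(-w)^(14-j); the w^4 term has j = 10.
C(14,10) = 1001.
Coefficient = C(14,10) · 4^10 = 1001 · 1048576 = 1049624576.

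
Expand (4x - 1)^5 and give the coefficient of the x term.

The general term is C(5,j)·(4x)^j·(-1)^(5-j); the x^1 term has j = 1.
C(5,1) = 5.
Coefficient = C(5,1) · 4^1 = 5 · 4 = 20.

20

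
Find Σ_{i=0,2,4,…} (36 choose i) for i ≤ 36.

Half of (1+1)^36 + (1−1)^36 gives the even-index sum: 2^35 = 34359738368.

34359738368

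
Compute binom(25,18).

480700

C(25,18) = C(25,7) by symmetry.
C(25,7) = (25·24·23·22·21·20·19) / 7! = 2422728000 / 5040 = 480700.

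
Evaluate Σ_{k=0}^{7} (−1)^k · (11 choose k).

-120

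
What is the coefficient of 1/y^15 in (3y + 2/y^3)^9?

General term: C(9,j)·(3y)^j·(2/y^3)^(9-j), with y-exponent 1j − 3(9−j) = 4j − 27.
Set 4j − 27 = -15: j = 3.
C(9,3) = 84; 3^3 = 27; 2^6 = 64.
Coefficient = 84 · 27 · 64 = 145152.

145152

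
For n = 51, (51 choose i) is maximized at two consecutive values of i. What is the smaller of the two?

For odd n = 51, C(51,i) peaks at i = (n−1)/2 and (n+1)/2; the smaller is 25.

25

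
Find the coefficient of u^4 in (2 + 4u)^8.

The general term is C(8,j)·(2)^j·(4u)^(8-j); the u^4 term has j = 4.
C(8,4) = 70.
Coefficient = C(8,4) · 2^4 · 4^4 = 70 · 16 · 256 = 286720.

286720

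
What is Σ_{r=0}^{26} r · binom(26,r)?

Differentiating (1+x)^26 and setting x=1: Σ r·C(26,r) = 26·2^25 = 872415232.

872415232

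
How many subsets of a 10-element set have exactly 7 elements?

120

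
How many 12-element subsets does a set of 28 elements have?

30421755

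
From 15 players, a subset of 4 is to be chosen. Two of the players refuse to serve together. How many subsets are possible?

1287

All 4-subsets: C(15,4) = 1365. Those containing both fixed elements: C(13,2) = 78.
1365 − 78 = 1287.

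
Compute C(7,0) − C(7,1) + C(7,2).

15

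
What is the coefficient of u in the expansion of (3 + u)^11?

The general term is C(11,j)·(3)^j·(u)^(11-j); the u^1 term has j = 10.
C(11,10) = 11.
Coefficient = C(11,10) · 3^10 = 11 · 59049 = 649539.

649539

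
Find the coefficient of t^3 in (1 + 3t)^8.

1512

The general term is C(8,j)·(1)^j·(3t)^(8-j); the t^3 term has j = 5.
C(8,5) = 56.
Coefficient = C(8,5) · 3^3 = 56 · 27 = 1512.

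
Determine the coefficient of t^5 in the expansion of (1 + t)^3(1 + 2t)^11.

Coefficient of t^5 = Σ_{j} C(3,j)·1^j·C(11,5-j)·2^(5-j) for j from 0 to 3.
= 14784 + 15840 + 3960 + 220 = 34804.

34804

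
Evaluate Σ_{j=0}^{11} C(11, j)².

Σ C(11,j)² is the coefficient of x^11 in (1+x)^11(1+x)^11 = (1+x)^22, i.e. C(22,11) = 705432.

705432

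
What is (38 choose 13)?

C(38,13) = (38·37·36·35·34·33·32·31·30·29·28·27·26) / 13! = 33719008124158156800 / 6227020800 = 5414950296.

5414950296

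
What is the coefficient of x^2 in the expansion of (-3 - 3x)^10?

2657205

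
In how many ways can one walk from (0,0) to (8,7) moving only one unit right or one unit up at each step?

6435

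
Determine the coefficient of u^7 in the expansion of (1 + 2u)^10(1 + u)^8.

614680

Coefficient of u^7 = Σ_{j} C(10,j)·2^j·C(8,7-j)·1^(7-j) for j from 0 to 7.
= 8 + 560 + 10080 + 67200 + 188160 + 225792 + 107520 + 15360 = 614680.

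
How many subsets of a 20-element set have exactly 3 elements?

Choose the 3 positions: C(20,3) = 1140.

1140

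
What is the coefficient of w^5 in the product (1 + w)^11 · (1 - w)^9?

Coefficient of w^5 = Σ_{j} C(11,j)·1^j·C(9,5-j)·(-1)^(5-j) for j from 0 to 5.
= (-126) + 1386 + (-4620) + 5940 + (-2970) + 462 = 72.

72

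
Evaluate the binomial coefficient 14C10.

1001

C(14,10) = C(14,4) by symmetry.
C(14,4) = (14·13·12·11) / 4! = 24024 / 24 = 1001.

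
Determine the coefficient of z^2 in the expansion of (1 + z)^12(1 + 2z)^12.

Coefficient of z^2 = Σ_{j} C(12,j)·1^j·C(12,2-j)·2^(2-j) for j from 0 to 2.
= 264 + 288 + 66 = 618.

618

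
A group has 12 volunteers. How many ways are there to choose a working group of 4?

495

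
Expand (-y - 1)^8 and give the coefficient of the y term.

8

The general term is C(8,j)·(-y)^j·(-1)^(8-j); the y^1 term has j = 1.
C(8,1) = 8.
Coefficient = C(8,1) · (-1)^1 · (-1)^7 = 8 · (-1) · (-1) = 8.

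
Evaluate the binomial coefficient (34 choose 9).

52451256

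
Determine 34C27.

5379616

C(34,27) = C(34,7) by symmetry.
C(34,7) = (34·33·32·31·30·29·28) / 7! = 27113264640 / 5040 = 5379616.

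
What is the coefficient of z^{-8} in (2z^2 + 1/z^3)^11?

14784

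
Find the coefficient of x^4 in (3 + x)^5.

The general term is C(5,j)·(3)^j·(x)^(5-j); the x^4 term has j = 1.
C(5,1) = 5.
Coefficient = C(5,1) · 3^1 = 5 · 3 = 15.

15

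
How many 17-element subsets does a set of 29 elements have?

51895935

C(29,17) = C(29,12) by symmetry.
C(29,12) = (29·28·27·26·25·24·23·22·21·20·19·18) / 12! = 24858235898496000 / 479001600 = 51895935.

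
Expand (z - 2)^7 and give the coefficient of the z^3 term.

560

The general term is C(7,j)·(z)^j·(-2)^(7-j); the z^3 term has j = 3.
C(7,3) = 35.
Coefficient = C(7,3) · (-2)^4 = 35 · 16 = 560.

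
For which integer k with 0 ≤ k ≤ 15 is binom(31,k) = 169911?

5

C(31,k) increases on 0 ≤ k ≤ 15. C(31,4) = 31465 and C(31,5) = 169911, so k = 5.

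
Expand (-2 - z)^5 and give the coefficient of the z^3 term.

The general term is C(5,j)·(-2)^j·(-z)^(5-j); the z^3 term has j = 2.
C(5,2) = 10.
Coefficient = C(5,2) · (-2)^2 · (-1)^3 = 10 · 4 · (-1) = -40.

-40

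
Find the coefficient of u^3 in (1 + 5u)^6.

2500

The general term is C(6,j)·(1)^j·(5u)^(6-j); the u^3 term has j = 3.
C(6,3) = 20.
Coefficient = C(6,3) · 5^3 = 20 · 125 = 2500.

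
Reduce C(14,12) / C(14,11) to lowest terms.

1/4

C(n,k+1)/C(n,k) = (n−k)/(k+1) = (14−11)/(11+1) = 3/12 = 1/4.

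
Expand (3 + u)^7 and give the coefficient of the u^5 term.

The general term is C(7,j)·(3)^j·(u)^(7-j); the u^5 term has j = 2.
C(7,2) = 21.
Coefficient = C(7,2) · 3^2 = 21 · 9 = 189.

189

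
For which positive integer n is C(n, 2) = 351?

n(n−1)/2 = 351 ⇒ n(n−1) = 702. Since 27·26 = 702, n = 27.

27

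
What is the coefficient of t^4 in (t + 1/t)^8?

28

General term: C(8,j)·(t)^j·(1/t)^(8-j), with t-exponent 1j − 1(8−j) = 2j − 8.
Set 2j − 8 = 4: j = 6.
C(8,6) = 28; 1^6 = 1; 1^2 = 1.
Coefficient = 28 · 1 · 1 = 28.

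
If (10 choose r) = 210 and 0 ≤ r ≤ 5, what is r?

C(10,r) increases on 0 ≤ r ≤ 5. C(10,3) = 120 and C(10,4) = 210, so r = 4.

4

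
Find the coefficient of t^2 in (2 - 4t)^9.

The general term is C(9,j)·(2)^j·(-4t)^(9-j); the t^2 term has j = 7.
C(9,7) = 36.
Coefficient = C(9,7) · 2^7 · (-4)^2 = 36 · 128 · 16 = 73728.

73728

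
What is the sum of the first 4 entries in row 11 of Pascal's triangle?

232

1 + 11 + 55 + 165 = 232.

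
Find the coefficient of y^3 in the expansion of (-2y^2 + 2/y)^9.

64512

General term: C(9,j)·(-2y^2)^j·(2/y)^(9-j), with y-exponent 2j − 1(9−j) = 3j − 9.
Set 3j − 9 = 3: j = 4.
C(9,4) = 126; (-2)^4 = 16; 2^5 = 32.
Coefficient = 126 · 16 · 32 = 64512.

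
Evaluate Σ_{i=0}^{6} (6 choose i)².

Σ C(6,i)² is the coefficient of x^6 in (1+x)^6(1+x)^6 = (1+x)^12, i.e. C(12,6) = 924.

924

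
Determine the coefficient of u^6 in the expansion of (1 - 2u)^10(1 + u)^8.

Coefficient of u^6 = Σ_{j} C(10,j)·(-2)^j·C(8,6-j)·1^(6-j) for j from 0 to 6.
= 28 + (-1120) + 12600 + (-53760) + 94080 + (-64512) + 13440 = 756.

756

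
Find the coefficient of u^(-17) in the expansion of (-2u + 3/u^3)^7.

-10206

General term: C(7,j)·(-2u)^j·(3/u^3)^(7-j), with u-exponent 1j − 3(7−j) = 4j − 21.
Set 4j − 21 = -17: j = 1.
C(7,1) = 7; (-2)^1 = -2; 3^6 = 729.
Coefficient = 7 · (-2) · 729 = -10206.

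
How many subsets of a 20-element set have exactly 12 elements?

125970

Choose the 12 positions: C(20,12) = 125970.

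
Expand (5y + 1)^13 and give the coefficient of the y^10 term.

2792968750

The general term is C(13,j)·(5y)^j·(1)^(13-j); the y^10 term has j = 10.
C(13,10) = 286.
Coefficient = C(13,10) · 5^10 = 286 · 9765625 = 2792968750.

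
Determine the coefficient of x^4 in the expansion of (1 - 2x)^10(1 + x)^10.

-330

Coefficient of x^4 = Σ_{j} C(10,j)·(-2)^j·C(10,4-j)·1^(4-j) for j from 0 to 4.
= 210 + (-2400) + 8100 + (-9600) + 3360 = -330.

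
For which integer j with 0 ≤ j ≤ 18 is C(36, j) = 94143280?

C(36,j) increases on 0 ≤ j ≤ 18. C(36,8) = 30260340 and C(36,9) = 94143280, so j = 9.

9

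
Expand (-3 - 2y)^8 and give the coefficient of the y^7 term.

3072

The general term is C(8,j)·(-3)^j·(-2y)^(8-j); the y^7 term has j = 1.
C(8,1) = 8.
Coefficient = C(8,1) · (-3)^1 · (-2)^7 = 8 · (-3) · (-128) = 3072.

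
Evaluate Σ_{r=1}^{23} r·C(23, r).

96468992

Differentiating (1+x)^23 and setting x=1: Σ r·C(23,r) = 23·2^22 = 96468992.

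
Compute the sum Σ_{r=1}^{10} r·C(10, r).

5120

Since r·C(10,r) = 10·C(9,r−1), the sum is 10·2^9 = 10·512 = 5120.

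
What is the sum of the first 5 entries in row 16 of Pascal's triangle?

2517

1 + 16 + 120 + 560 + 1820 = 2517.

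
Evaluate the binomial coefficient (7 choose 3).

C(7,3) = (7·6·5) / 3! = 210 / 6 = 35.

35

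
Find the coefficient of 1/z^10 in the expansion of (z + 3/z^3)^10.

61236

General term: C(10,j)·(z)^j·(3/z^3)^(10-j), with z-exponent 1j − 3(10−j) = 4j − 30.
Set 4j − 30 = -10: j = 5.
C(10,5) = 252; 1^5 = 1; 3^5 = 243.
Coefficient = 252 · 1 · 243 = 61236.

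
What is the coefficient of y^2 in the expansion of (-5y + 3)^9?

The general term is C(9,j)·(-5y)^j·(3)^(9-j); the y^2 term has j = 2.
C(9,2) = 36.
Coefficient = C(9,2) · (-5)^2 · 3^7 = 36 · 25 · 2187 = 1968300.

1968300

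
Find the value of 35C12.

834451800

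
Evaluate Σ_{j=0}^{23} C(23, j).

8388608

Setting x = 1 in (1+x)^23 gives Σ C(23,j) = 2^23 = 8388608.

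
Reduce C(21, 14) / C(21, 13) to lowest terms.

C(n,k+1)/C(n,k) = (n−k)/(k+1) = (21−13)/(13+1) = 8/14 = 4/7.

4/7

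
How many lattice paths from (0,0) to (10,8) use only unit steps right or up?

Each path is a sequence of 18 steps with 10 rights: C(18,10) = 43758.

43758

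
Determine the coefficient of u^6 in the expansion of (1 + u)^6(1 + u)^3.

(1 + u)^6(1 + u)^3 = (1 + u)^9, so the coefficient of u^6 is C(9,6)·1^6 = 84·1 = 84.

84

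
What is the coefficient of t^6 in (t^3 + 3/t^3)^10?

17010

General term: C(10,j)·(t^3)^j·(3/t^3)^(10-j), with t-exponent 3j − 3(10−j) = 6j − 30.
Set 6j − 30 = 6: j = 6.
C(10,6) = 210; 1^6 = 1; 3^4 = 81.
Coefficient = 210 · 1 · 81 = 17010.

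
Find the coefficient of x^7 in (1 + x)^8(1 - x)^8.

0

Coefficient of x^7 = Σ_{j} C(8,j)·1^j·C(8,7-j)·(-1)^(7-j) for j from 0 to 7.
= (-8) + 224 + (-1568) + 3920 + (-3920) + 1568 + (-224) + 8 = 0.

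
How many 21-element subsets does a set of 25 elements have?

C(25,21) = C(25,4) by symmetry.
C(25,4) = (25·24·23·22) / 4! = 303600 / 24 = 12650.

12650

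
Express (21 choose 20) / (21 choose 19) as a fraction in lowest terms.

C(n,k+1)/C(n,k) = (n−k)/(k+1) = (21−19)/(19+1) = 2/20 = 1/10.

1/10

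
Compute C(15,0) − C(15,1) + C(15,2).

The partial alternating sum Σ_{k=0}^{2} (−1)^k C(15,k) = (−1)^2 C(14,2) = 91.

91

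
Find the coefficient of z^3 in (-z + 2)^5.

The general term is C(5,j)·(-z)^j·(2)^(5-j); the z^3 term has j = 3.
C(5,3) = 10.
Coefficient = C(5,3) · (-1)^3 · 2^2 = 10 · (-1) · 4 = -40.

-40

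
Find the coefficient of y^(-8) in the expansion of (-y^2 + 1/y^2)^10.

General term: C(10,j)·(-y^2)^j·(1/y^2)^(10-j), with y-exponent 2j − 2(10−j) = 4j − 20.
Set 4j − 20 = -8: j = 3.
C(10,3) = 120; (-1)^3 = -1; 1^7 = 1.
Coefficient = 120 · (-1) · 1 = -120.

-120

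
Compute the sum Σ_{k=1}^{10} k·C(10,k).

Since k·C(10,k) = 10·C(9,k−1), the sum is 10·2^9 = 10·512 = 5120.

5120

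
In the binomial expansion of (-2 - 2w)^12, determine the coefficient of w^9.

The general term is C(12,j)·(-2)^j·(-2w)^(12-j); the w^9 term has j = 3.
C(12,3) = 220.
Coefficient = C(12,3) · (-2)^3 · (-2)^9 = 220 · (-8) · (-512) = 901120.

901120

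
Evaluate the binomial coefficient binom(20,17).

1140

C(20,17) = C(20,3) by symmetry.
C(20,3) = (20·19·18) / 3! = 6840 / 6 = 1140.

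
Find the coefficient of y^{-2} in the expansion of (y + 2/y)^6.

240

General term: C(6,j)·(y)^j·(2/y)^(6-j), with y-exponent 1j − 1(6−j) = 2j − 6.
Set 2j − 6 = -2: j = 2.
C(6,2) = 15; 1^2 = 1; 2^4 = 16.
Coefficient = 15 · 1 · 16 = 240.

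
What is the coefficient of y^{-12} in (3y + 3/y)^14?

General term: C(14,j)·(3y)^j·(3/y)^(14-j), with y-exponent 1j − 1(14−j) = 2j − 14.
Set 2j − 14 = -12: j = 1.
C(14,1) = 14; 3^1 = 3; 3^13 = 1594323.
Coefficient = 14 · 3 · 1594323 = 66961566.

66961566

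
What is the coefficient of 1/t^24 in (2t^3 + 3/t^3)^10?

General term: C(10,j)·(2t^3)^j·(3/t^3)^(10-j), with t-exponent 3j − 3(10−j) = 6j − 30.
Set 6j − 30 = -24: j = 1.
C(10,1) = 10; 2^1 = 2; 3^9 = 19683.
Coefficient = 10 · 2 · 19683 = 393660.

393660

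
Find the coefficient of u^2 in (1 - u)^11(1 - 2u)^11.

517

Coefficient of u^2 = Σ_{j} C(11,j)·(-1)^j·C(11,2-j)·(-2)^(2-j) for j from 0 to 2.
= 220 + 242 + 55 = 517.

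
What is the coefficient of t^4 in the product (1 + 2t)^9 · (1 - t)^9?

-234

Coefficient of t^4 = Σ_{j} C(9,j)·2^j·C(9,4-j)·(-1)^(4-j) for j from 0 to 4.
= 126 + (-1512) + 5184 + (-6048) + 2016 = -234.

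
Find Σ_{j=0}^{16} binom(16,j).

The entries of row 16 sum to 2^16 = 65536.

65536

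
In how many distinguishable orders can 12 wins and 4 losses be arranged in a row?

1820

Choose positions for the wins: C(16,12) = 1820.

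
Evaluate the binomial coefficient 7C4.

C(7,4) = C(7,3) by symmetry.
C(7,3) = (7·6·5) / 3! = 210 / 6 = 35.

35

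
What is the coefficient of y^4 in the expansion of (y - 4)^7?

The general term is C(7,j)·(y)^j·(-4)^(7-j); the y^4 term has j = 4.
C(7,4) = 35.
Coefficient = C(7,4) · (-4)^3 = 35 · (-64) = -2240.

-2240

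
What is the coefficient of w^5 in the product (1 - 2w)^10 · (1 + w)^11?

-342

Coefficient of w^5 = Σ_{j} C(10,j)·(-2)^j·C(11,5-j)·1^(5-j) for j from 0 to 5.
= 462 + (-6600) + 29700 + (-52800) + 36960 + (-8064) = -342.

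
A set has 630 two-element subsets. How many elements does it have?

36

n(n−1)/2 = 630 ⇒ n(n−1) = 1260. Since 36·35 = 1260, n = 36.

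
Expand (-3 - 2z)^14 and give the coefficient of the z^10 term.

The general term is C(14,j)·(-3)^j·(-2z)^(14-j); the z^10 term has j = 4.
C(14,4) = 1001.
Coefficient = C(14,4) · (-3)^4 · (-2)^10 = 1001 · 81 · 1024 = 83026944.

83026944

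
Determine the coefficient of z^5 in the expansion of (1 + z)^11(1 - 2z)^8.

-450

Coefficient of z^5 = Σ_{j} C(11,j)·1^j·C(8,5-j)·(-2)^(5-j) for j from 0 to 5.
= (-1792) + 12320 + (-24640) + 18480 + (-5280) + 462 = -450.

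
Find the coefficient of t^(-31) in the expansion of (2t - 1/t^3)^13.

General term: C(13,j)·(2t)^j·(-1/t^3)^(13-j), with t-exponent 1j − 3(13−j) = 4j − 39.
Set 4j − 39 = -31: j = 2.
C(13,2) = 78; 2^2 = 4; (-1)^11 = -1.
Coefficient = 78 · 4 · (-1) = -312.

-312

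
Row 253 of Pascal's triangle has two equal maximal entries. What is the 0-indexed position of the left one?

126

For odd n = 253, C(253,m) peaks at m = (n−1)/2 and (n+1)/2; the smaller is 126.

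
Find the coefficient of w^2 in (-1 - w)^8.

28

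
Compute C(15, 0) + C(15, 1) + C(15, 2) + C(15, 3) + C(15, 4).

1 + 15 + 105 + 455 + 1365 = 1941.

1941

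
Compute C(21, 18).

1330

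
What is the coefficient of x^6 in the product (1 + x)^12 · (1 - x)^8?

104

Coefficient of x^6 = Σ_{j} C(12,j)·1^j·C(8,6-j)·(-1)^(6-j) for j from 0 to 6.
= 28 + (-672) + 4620 + (-12320) + 13860 + (-6336) + 924 = 104.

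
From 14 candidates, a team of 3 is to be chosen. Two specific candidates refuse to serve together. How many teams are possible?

All 3-subsets: C(14,3) = 364. Those containing both fixed elements: C(12,1) = 12.
364 − 12 = 352.

352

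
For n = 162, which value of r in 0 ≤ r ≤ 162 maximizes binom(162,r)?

81

C(162,r) is maximized at r = 162/2 = 81.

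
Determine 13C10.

286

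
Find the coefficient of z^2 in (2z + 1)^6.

The general term is C(6,j)·(2z)^j·(1)^(6-j); the z^2 term has j = 2.
C(6,2) = 15.
Coefficient = C(6,2) · 2^2 = 15 · 4 = 60.

60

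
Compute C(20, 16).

4845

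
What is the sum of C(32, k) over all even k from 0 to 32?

2147483648

Even-k terms of row 32 sum to 2^31 = 2147483648.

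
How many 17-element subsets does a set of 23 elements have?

100947

C(23,17) = C(23,6) by symmetry.
C(23,6) = (23·22·21·20·19·18) / 6! = 72681840 / 720 = 100947.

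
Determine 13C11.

78

C(13,11) = C(13,2) by symmetry.
C(13,2) = (13·12) / 2! = 156 / 2 = 78.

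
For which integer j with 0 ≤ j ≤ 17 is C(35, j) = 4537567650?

17

C(35,j) increases on 0 ≤ j ≤ 17. C(35,16) = 4059928950 and C(35,17) = 4537567650, so j = 17.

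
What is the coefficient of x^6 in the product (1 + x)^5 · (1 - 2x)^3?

Coefficient of x^6 = Σ_{j} C(5,j)·1^j·C(3,6-j)·(-2)^(6-j) for j from 3 to 5.
= (-80) + 60 + (-6) = -26.

-26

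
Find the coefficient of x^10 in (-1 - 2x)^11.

The general term is C(11,j)·(-1)^j·(-2x)^(11-j); the x^10 term has j = 1.
C(11,1) = 11.
Coefficient = C(11,1) · (-1)^1 · (-2)^10 = 11 · (-1) · 1024 = -11264.

-11264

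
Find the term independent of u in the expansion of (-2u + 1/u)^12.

59136

General term: C(12,j)·(-2u)^j·(1/u)^(12-j), with u-exponent 1j − 1(12−j) = 2j − 12.
Set 2j − 12 = 0: j = 6.
C(12,6) = 924; (-2)^6 = 64; 1^6 = 1.
Coefficient = 924 · 64 · 1 = 59136.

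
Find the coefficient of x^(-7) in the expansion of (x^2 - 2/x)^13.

General term: C(13,j)·(x^2)^j·(-2/x)^(13-j), with x-exponent 2j − 1(13−j) = 3j − 13.
Set 3j − 13 = -7: j = 2.
C(13,2) = 78; 1^2 = 1; (-2)^11 = -2048.
Coefficient = 78 · 1 · (-2048) = -159744.

-159744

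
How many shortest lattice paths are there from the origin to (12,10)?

Each path is a sequence of 22 steps with 12 rights: C(22,12) = 646646.

646646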